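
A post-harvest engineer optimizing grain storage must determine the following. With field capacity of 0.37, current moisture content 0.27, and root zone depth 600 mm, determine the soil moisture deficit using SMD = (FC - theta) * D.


SMD = (FC - theta) * D
    = (0.37 - 0.27) * 600
    = 0.100 * 600
    = 60 mm


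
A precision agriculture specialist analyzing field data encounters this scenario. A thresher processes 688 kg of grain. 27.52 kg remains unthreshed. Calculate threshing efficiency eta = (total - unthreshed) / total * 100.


eta = (total - unthreshed) / total * 100
    = (688 - 27.52) / 688 * 100
    = 660.48 / 688 * 100
    = 96%


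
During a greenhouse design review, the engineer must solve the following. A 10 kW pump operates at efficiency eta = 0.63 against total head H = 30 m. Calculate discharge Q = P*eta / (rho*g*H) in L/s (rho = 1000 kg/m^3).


Q = (P * 1000 * eta) / (rho * g * H)
  = (10 * 1000 * 0.63) / (1000 * 9.81 * 30)
  = 6300 / 294300
  = 0.02141 m^3/s = 21.41 L/s


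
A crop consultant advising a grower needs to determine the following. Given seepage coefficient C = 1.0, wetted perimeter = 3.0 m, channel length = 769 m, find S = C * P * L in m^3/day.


S = C * P * L
  = 1.0 * 3.0 * 769
  = 2307 m^3/day


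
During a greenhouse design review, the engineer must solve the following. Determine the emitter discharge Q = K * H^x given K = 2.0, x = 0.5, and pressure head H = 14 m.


Q = K * H^x
  = 2.0 * 14^0.5
  = 2.0 * 3.7417
  = 7.48 L/h


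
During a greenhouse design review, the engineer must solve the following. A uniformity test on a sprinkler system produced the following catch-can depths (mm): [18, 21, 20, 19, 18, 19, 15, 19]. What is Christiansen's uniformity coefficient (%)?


xbar = 149 / 8 = 18.625
sum|xi - xbar| = 9.750
CU = 100 * (1 - 9.750 / (8 * 18.625))
   = 100 * (1 - 0.0654)
   = 93.46%


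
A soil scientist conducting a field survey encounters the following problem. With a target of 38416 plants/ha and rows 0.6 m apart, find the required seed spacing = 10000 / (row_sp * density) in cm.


spacing = 10000 / (row_sp * density)
        = 10000 / (0.6 * 38416)
        = 10000 / 23049.60
        = 0.43385 m = 43.38 cm


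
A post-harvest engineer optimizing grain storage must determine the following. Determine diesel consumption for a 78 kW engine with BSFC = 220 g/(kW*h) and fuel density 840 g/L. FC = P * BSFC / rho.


FC = P * BSFC / rho_fuel
   = 78 * 220 / 840
   = 17160 / 840
   = 20.43 L/h


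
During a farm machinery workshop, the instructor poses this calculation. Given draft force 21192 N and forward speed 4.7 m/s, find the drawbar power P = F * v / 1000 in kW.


P = F * v / 1000
  = 21192 * 4.7 / 1000
  = 99602.40 / 1000
  = 99.60 kW


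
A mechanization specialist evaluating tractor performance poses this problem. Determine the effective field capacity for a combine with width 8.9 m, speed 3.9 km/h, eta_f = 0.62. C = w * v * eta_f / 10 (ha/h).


C = w * v * eta_f / 10
  = 8.9 * 3.9 * 0.62 / 10
  = 21.52 / 10
  = 2.15 ha/h


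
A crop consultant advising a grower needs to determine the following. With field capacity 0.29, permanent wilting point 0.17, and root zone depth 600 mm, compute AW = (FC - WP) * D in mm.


AW = (FC - WP) * D
   = (0.29 - 0.17) * 600
   = 0.12 * 600
   = 72 mm


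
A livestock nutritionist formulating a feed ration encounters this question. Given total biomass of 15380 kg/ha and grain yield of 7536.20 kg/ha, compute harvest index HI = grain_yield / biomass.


HI = grain_yield / biomass
   = 7536.20 / 15380
   = 0.49


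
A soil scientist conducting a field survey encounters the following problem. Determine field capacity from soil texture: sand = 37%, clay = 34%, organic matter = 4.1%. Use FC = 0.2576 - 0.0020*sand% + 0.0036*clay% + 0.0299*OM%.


FC = 0.2576 - 0.0020*37 + 0.0036*34 + 0.0299*4.1
   = 0.2576 - 0.0740 + 0.1224 + 0.1226
   = 0.4286


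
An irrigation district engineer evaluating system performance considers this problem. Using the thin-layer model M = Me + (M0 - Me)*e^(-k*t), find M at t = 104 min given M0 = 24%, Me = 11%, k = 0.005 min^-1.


M = Me + (M0 - Me) * e^(-k*t)
  = 11 + (24 - 11) * e^(-0.005*104)
  = 11 + 13 * e^(-0.520)
  = 11 + 13 * 0.59452
  = 11 + 7.7288
  = 18.73%


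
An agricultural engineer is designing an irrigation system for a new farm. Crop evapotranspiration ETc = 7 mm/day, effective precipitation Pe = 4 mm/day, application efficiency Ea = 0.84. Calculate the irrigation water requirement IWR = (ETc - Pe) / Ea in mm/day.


IWR = (ETc - Pe) / Ea
    = (7 - 4) / 0.84
    = 3 / 0.84
    = 3.57 mm/day


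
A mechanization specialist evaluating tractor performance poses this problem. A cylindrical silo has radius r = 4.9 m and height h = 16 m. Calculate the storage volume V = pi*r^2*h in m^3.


V = pi * r^2 * h
  = pi * 4.9^2 * 16
  = pi * 24.01 * 16
  = 1206.87 m^3


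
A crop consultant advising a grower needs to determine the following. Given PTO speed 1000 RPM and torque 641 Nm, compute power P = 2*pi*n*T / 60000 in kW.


P = 2*pi*n*T / 60000
  = 2*pi * 1000 * 641 / 60000
  = 4027521.78 / 60000
  = 67.13 kW


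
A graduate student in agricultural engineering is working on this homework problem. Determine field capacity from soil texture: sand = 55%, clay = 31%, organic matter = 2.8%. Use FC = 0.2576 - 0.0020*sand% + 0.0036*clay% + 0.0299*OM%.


FC = 0.2576 - 0.0020*55 + 0.0036*31 + 0.0299*2.8
   = 0.2576 - 0.1100 + 0.1116 + 0.0837
   = 0.3429


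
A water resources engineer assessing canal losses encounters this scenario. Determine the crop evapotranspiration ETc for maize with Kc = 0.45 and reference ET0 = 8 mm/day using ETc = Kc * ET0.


ETc = Kc * ET0
    = 0.45 * 8
    = 3.60 mm/day


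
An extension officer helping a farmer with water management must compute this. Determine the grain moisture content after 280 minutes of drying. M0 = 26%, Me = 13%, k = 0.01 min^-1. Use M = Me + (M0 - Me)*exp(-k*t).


M = Me + (M0 - Me) * e^(-k*t)
  = 13 + (26 - 13) * e^(-0.01*280)
  = 13 + 13 * e^(-2.800)
  = 13 + 13 * 0.06081
  = 13 + 0.7905
  = 13.79%


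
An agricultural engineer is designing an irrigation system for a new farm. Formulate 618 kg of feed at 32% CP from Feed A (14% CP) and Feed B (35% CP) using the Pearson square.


parts_A = CP_b - target = 35 - 32 = 3
parts_B = target - CP_a = 32 - 14 = 18
total_parts = 3 + 18 = 21
Feed A = 618 * 3 / 21 = 88.29 kg
Feed B = 618 * 18 / 21 = 529.71 kg

88.29 kg


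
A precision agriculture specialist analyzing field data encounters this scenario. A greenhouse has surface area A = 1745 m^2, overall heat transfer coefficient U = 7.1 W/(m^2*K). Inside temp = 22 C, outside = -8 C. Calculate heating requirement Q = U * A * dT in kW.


dT = 22 - (-8) = 30 K
Q = U * A * dT
  = 7.1 * 1745 * 30
  = 371685 W = 371.69 kW


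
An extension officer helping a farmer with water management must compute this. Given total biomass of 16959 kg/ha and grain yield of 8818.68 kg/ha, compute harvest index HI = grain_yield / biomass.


HI = grain_yield / biomass
   = 8818.68 / 16959
   = 0.52


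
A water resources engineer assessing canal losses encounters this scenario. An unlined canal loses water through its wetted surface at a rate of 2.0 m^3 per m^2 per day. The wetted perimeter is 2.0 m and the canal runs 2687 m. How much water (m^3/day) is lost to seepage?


S = C * P * L
  = 2.0 * 2.0 * 2687
  = 10748 m^3/day


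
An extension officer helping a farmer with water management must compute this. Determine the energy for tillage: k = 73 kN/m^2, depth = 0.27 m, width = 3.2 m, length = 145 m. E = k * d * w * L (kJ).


E = k * d * w * L
  = 73 * 0.27 * 3.2 * 145
  = 9145.44 kJ


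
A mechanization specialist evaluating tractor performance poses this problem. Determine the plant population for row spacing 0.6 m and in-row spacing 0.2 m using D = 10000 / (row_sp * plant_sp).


D = 10000 / (row_sp * plant_sp)
  = 10000 / (0.6 * 0.2)
  = 10000 / 0.1200
  = 83333.33 plants/ha


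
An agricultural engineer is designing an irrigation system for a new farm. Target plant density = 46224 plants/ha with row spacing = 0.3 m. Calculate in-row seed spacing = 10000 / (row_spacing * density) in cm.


spacing = 10000 / (row_sp * density)
        = 10000 / (0.3 * 46224)
        = 10000 / 13867.20
        = 0.72113 m = 72.11 cm


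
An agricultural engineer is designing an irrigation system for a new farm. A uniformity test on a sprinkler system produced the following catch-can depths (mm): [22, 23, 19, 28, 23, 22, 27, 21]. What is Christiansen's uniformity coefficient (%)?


xbar = 185 / 8 = 23.125
sum|xi - xbar| = 17.500
CU = 100 * (1 - 17.500 / (8 * 23.125))
   = 100 * (1 - 0.0946)
   = 90.54%


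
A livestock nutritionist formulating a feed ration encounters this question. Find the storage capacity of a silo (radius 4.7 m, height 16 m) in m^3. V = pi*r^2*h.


V = pi * r^2 * h
  = pi * 4.7^2 * 16
  = pi * 22.09 * 16
  = 1110.36 m^3


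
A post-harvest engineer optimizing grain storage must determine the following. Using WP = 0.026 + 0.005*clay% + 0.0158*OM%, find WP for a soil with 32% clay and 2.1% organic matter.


WP = 0.026 + 0.005*32 + 0.0158*2.1
   = 0.026 + 0.1600 + 0.0332
   = 0.2192


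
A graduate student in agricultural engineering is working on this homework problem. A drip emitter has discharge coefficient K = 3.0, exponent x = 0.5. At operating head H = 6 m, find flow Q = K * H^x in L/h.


Q = K * H^x
  = 3.0 * 6^0.5
  = 3.0 * 2.4495
  = 7.35 L/h


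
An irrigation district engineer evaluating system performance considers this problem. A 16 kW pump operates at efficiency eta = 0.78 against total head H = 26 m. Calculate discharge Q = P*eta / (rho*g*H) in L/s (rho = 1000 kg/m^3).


Q = (P * 1000 * eta) / (rho * g * H)
  = (16 * 1000 * 0.78) / (1000 * 9.81 * 26)
  = 12480 / 255060
  = 0.04893 m^3/s = 48.93 L/s


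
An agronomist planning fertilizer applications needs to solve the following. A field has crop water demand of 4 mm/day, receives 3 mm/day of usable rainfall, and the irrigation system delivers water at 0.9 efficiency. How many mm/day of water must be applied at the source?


IWR = (ETc - Pe) / Ea
    = (4 - 3) / 0.9
    = 1 / 0.9
    = 1.11 mm/day


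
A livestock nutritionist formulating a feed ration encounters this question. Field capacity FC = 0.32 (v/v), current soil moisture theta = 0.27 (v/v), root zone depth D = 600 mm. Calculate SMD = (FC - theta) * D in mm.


SMD = (FC - theta) * D
    = (0.32 - 0.27) * 600
    = 0.050 * 600
    = 30 mm


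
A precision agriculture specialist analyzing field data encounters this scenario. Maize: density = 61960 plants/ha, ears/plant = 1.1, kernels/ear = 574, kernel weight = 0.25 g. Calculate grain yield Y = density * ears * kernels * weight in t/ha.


Y = density * ears * kernels * kw
  = 61960 * 1.1 * 574 * 0.25 g/ha
  = 9780386 g/ha
  = 9780.39 kg/ha = 9.78 t/ha


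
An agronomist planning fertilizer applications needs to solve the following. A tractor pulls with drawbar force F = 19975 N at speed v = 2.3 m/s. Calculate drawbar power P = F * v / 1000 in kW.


P = F * v / 1000
  = 19975 * 2.3 / 1000
  = 45942.50 / 1000
  = 45.94 kW


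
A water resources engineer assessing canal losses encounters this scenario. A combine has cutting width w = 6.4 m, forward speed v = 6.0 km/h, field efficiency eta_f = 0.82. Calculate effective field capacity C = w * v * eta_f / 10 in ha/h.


C = w * v * eta_f / 10
  = 6.4 * 6.0 * 0.82 / 10
  = 31.49 / 10
  = 3.15 ha/h


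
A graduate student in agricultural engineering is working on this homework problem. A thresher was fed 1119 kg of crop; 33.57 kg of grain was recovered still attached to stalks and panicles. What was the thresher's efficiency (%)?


eta = (total - unthreshed) / total * 100
    = (1119 - 33.57) / 1119 * 100
    = 1085.43 / 1119 * 100
    = 97%


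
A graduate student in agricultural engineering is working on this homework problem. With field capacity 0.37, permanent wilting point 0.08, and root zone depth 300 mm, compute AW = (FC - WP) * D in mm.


AW = (FC - WP) * D
   = (0.37 - 0.08) * 300
   = 0.29 * 300
   = 87 mm


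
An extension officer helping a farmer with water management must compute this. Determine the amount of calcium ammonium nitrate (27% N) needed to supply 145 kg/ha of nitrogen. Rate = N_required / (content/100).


Rate = N_required / (N_content / 100)
     = 145 / (27 / 100)
     = 145 / 0.27
     = 537.04 kg/ha


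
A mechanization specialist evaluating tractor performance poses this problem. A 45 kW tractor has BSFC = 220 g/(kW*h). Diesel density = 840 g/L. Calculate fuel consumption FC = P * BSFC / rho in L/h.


FC = P * BSFC / rho_fuel
   = 45 * 220 / 840
   = 9900 / 840
   = 11.79 L/h


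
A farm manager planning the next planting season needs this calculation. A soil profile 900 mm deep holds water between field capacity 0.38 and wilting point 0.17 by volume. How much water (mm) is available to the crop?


AW = (FC - WP) * D
   = (0.38 - 0.17) * 900
   = 0.21 * 900
   = 189 mm


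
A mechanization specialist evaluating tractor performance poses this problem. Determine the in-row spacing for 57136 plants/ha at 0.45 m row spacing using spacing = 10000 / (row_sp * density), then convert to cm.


spacing = 10000 / (row_sp * density)
        = 10000 / (0.45 * 57136)
        = 10000 / 25711.20
        = 0.38894 m = 38.89 cm


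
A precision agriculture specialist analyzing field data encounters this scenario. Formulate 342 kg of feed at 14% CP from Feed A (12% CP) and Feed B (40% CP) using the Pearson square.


parts_A = CP_b - target = 40 - 14 = 26
parts_B = target - CP_a = 14 - 12 = 2
total_parts = 26 + 2 = 28
Feed A = 342 * 26 / 28 = 317.57 kg
Feed B = 342 * 2 / 28 = 24.43 kg

317.57 kg


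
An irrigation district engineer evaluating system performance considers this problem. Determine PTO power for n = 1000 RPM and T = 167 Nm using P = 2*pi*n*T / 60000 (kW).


P = 2*pi*n*T / 60000
  = 2*pi * 1000 * 167 / 60000
  = 1049291.95 / 60000
  = 17.49 kW


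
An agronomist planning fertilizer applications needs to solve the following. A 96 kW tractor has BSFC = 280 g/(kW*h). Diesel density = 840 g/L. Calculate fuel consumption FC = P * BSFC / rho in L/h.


FC = P * BSFC / rho_fuel
   = 96 * 280 / 840
   = 26880 / 840
   = 32 L/h


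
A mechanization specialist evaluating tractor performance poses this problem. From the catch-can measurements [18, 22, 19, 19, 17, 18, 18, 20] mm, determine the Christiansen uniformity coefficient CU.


xbar = 151 / 8 = 18.875
sum|xi - xbar| = 9
CU = 100 * (1 - 9 / (8 * 18.875))
   = 100 * (1 - 0.0596)
   = 94.04%


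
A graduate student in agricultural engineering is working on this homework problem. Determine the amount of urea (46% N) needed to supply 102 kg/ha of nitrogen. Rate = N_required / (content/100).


Rate = N_required / (N_content / 100)
     = 102 / (46 / 100)
     = 102 / 0.46
     = 221.74 kg/ha


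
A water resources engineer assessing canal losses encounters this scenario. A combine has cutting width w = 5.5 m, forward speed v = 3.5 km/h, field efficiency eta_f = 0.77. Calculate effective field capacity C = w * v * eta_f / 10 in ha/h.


C = w * v * eta_f / 10
  = 5.5 * 3.5 * 0.77 / 10
  = 14.82 / 10
  = 1.48 ha/h


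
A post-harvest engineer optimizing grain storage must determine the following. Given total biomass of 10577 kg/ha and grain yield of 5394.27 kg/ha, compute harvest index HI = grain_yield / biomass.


HI = grain_yield / biomass
   = 5394.27 / 10577
   = 0.51


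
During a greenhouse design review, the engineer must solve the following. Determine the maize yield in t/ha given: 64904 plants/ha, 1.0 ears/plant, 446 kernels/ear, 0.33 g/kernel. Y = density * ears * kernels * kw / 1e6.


Y = density * ears * kernels * kw
  = 64904 * 1.0 * 446 * 0.33 g/ha
  = 9552570.72 g/ha
  = 9552.57 kg/ha = 9.55 t/ha


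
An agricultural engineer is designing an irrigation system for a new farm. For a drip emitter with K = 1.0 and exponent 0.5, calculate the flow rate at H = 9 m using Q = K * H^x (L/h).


Q = K * H^x
  = 1.0 * 9^0.5
  = 1.0 * 3
  = 3 L/h


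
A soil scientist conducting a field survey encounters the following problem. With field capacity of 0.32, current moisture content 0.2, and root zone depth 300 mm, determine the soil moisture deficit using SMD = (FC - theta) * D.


SMD = (FC - theta) * D
    = (0.32 - 0.2) * 300
    = 0.120 * 300
    = 36 mm


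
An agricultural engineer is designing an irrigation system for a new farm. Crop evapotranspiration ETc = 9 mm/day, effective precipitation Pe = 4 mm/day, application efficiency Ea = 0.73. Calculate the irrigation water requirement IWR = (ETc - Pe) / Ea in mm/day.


IWR = (ETc - Pe) / Ea
    = (9 - 4) / 0.73
    = 5 / 0.73
    = 6.85 mm/day


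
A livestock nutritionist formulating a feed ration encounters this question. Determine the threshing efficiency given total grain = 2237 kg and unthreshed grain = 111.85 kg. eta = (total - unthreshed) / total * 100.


eta = (total - unthreshed) / total * 100
    = (2237 - 111.85) / 2237 * 100
    = 2125.15 / 2237 * 100
    = 95%


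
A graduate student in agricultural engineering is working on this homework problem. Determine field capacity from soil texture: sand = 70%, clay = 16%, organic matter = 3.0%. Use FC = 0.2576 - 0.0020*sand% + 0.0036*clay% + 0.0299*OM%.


FC = 0.2576 - 0.0020*70 + 0.0036*16 + 0.0299*3.0
   = 0.2576 - 0.1400 + 0.0576 + 0.0897
   = 0.2649


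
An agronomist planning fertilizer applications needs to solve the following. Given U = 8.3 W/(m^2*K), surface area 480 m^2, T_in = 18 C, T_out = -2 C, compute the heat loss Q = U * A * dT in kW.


dT = 18 - (-2) = 20 K
Q = U * A * dT
  = 8.3 * 480 * 20
  = 79680 W = 79.68 kW


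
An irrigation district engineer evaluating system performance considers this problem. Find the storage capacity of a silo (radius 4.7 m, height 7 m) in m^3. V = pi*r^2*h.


V = pi * r^2 * h
  = pi * 4.7^2 * 7
  = pi * 22.09 * 7
  = 485.78 m^3


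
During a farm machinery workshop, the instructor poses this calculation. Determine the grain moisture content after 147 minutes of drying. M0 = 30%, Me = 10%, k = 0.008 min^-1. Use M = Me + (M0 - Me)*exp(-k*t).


M = Me + (M0 - Me) * e^(-k*t)
  = 10 + (30 - 10) * e^(-0.008*147)
  = 10 + 20 * e^(-1.176)
  = 10 + 20 * 0.30851
  = 10 + 6.1702
  = 16.17%


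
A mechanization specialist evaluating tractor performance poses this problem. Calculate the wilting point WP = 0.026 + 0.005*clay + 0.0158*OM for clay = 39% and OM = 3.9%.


WP = 0.026 + 0.005*39 + 0.0158*3.9
   = 0.026 + 0.1950 + 0.0616
   = 0.2826


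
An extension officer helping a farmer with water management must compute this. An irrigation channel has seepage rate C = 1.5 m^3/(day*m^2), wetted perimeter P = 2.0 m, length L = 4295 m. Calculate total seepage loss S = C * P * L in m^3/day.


S = C * P * L
  = 1.5 * 2.0 * 4295
  = 12885 m^3/day


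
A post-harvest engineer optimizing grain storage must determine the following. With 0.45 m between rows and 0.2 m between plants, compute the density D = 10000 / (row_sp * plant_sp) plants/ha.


D = 10000 / (row_sp * plant_sp)
  = 10000 / (0.45 * 0.2)
  = 10000 / 0.0900
  = 111111.11 plants/ha


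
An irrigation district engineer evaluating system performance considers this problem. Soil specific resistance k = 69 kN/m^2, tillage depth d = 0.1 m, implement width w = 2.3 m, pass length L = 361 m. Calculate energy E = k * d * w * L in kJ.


E = k * d * w * L
  = 69 * 0.1 * 2.3 * 361
  = 5729.07 kJ


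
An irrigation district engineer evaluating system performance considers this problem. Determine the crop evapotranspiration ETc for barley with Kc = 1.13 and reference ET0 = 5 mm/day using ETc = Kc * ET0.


ETc = Kc * ET0
    = 1.13 * 5
    = 5.65 mm/day


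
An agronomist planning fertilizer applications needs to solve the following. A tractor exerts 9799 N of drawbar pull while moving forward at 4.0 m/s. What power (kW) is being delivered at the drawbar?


P = F * v / 1000
  = 9799 * 4.0 / 1000
  = 39196 / 1000
  = 39.20 kW


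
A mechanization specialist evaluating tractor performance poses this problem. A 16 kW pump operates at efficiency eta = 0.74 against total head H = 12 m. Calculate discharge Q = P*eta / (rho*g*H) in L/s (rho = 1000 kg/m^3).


Q = (P * 1000 * eta) / (rho * g * H)
  = (16 * 1000 * 0.74) / (1000 * 9.81 * 12)
  = 11840 / 117720
  = 0.10058 m^3/s = 100.58 L/s


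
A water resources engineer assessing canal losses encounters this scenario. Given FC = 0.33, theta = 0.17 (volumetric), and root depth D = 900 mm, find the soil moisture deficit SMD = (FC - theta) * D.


SMD = (FC - theta) * D
    = (0.33 - 0.17) * 900
    = 0.160 * 900
    = 144 mm


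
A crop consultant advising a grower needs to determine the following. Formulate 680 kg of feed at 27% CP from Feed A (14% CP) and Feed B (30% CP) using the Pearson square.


parts_A = CP_b - target = 30 - 27 = 3
parts_B = target - CP_a = 27 - 14 = 13
total_parts = 3 + 13 = 16
Feed A = 680 * 3 / 16 = 127.50 kg
Feed B = 680 * 13 / 16 = 552.50 kg

127.50 kg


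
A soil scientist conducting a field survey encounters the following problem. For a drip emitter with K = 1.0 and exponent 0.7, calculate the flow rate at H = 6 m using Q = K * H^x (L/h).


Q = K * H^x
  = 1.0 * 6^0.7
  = 1.0 * 3.5051
  = 3.51 L/h


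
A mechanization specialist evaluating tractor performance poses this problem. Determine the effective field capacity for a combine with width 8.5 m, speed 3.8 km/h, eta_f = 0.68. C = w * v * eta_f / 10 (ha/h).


C = w * v * eta_f / 10
  = 8.5 * 3.8 * 0.68 / 10
  = 21.96 / 10
  = 2.20 ha/h


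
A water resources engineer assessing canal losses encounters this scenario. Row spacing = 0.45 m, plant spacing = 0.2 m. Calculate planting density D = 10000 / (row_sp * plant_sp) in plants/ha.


D = 10000 / (row_sp * plant_sp)
  = 10000 / (0.45 * 0.2)
  = 10000 / 0.0900
  = 111111.11 plants/ha


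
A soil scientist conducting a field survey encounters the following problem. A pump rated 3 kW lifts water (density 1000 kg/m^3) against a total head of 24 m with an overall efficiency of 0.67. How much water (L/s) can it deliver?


Q = (P * 1000 * eta) / (rho * g * H)
  = (3 * 1000 * 0.67) / (1000 * 9.81 * 24)
  = 2010 / 235440
  = 0.00854 m^3/s = 8.54 L/s


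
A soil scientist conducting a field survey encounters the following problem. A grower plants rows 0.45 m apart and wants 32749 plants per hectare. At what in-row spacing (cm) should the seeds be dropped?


spacing = 10000 / (row_sp * density)
        = 10000 / (0.45 * 32749)
        = 10000 / 14737.05
        = 0.67856 m = 67.86 cm


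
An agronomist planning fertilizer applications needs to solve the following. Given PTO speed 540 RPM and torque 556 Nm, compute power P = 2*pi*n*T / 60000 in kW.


P = 2*pi*n*T / 60000
  = 2*pi * 540 * 556 / 60000
  = 1886463.56 / 60000
  = 31.44 kW


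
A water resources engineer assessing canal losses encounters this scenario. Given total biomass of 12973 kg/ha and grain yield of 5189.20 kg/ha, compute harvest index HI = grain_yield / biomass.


HI = grain_yield / biomass
   = 5189.20 / 12973
   = 0.40


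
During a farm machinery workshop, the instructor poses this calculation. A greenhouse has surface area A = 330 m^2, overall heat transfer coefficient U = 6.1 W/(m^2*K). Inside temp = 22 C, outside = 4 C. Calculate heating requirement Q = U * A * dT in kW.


dT = 22 - (4) = 18 K
Q = U * A * dT
  = 6.1 * 330 * 18
  = 36234 W = 36.23 kW


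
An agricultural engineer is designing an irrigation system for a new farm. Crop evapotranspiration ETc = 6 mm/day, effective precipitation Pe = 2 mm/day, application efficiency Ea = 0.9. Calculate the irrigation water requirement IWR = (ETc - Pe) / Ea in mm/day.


IWR = (ETc - Pe) / Ea
    = (6 - 2) / 0.9
    = 4 / 0.9
    = 4.44 mm/day


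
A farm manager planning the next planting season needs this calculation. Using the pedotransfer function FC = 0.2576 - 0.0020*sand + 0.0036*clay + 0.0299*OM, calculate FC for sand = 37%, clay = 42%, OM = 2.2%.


FC = 0.2576 - 0.0020*37 + 0.0036*42 + 0.0299*2.2
   = 0.2576 - 0.0740 + 0.1512 + 0.0658
   = 0.4006


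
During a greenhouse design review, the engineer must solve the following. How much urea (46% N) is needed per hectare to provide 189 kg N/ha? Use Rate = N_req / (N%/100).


Rate = N_required / (N_content / 100)
     = 189 / (46 / 100)
     = 189 / 0.46
     = 410.87 kg/ha


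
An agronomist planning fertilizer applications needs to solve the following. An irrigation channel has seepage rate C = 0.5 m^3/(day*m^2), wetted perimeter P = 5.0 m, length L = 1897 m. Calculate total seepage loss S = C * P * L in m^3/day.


S = C * P * L
  = 0.5 * 5.0 * 1897
  = 4742.50 m^3/day


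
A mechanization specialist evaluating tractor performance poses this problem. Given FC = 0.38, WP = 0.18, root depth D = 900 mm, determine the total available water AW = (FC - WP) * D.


AW = (FC - WP) * D
   = (0.38 - 0.18) * 900
   = 0.20 * 900
   = 180 mm


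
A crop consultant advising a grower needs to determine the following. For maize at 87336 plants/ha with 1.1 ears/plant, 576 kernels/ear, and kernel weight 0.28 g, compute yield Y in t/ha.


Y = density * ears * kernels * kw
  = 87336 * 1.1 * 576 * 0.28 g/ha
  = 15494105.09 g/ha
  = 15494.11 kg/ha = 15.49 t/ha


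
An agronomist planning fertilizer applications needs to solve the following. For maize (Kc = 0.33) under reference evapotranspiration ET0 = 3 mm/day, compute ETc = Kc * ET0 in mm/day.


ETc = Kc * ET0
    = 0.33 * 3
    = 0.99 mm/day


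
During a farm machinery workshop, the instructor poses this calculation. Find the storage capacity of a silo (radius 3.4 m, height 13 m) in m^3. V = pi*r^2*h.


V = pi * r^2 * h
  = pi * 3.4^2 * 13
  = pi * 11.56 * 13
  = 472.12 m^3


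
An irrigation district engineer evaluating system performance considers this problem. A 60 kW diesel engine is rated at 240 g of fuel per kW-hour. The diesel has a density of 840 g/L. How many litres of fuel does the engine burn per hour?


FC = P * BSFC / rho_fuel
   = 60 * 240 / 840
   = 14400 / 840
   = 17.14 L/h


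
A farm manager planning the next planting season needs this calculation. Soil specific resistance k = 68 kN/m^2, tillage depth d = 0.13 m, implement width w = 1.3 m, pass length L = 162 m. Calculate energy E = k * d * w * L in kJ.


E = k * d * w * L
  = 68 * 0.13 * 1.3 * 162
  = 1861.70 kJ


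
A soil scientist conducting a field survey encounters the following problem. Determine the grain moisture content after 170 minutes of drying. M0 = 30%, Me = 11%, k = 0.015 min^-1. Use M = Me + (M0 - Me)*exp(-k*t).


M = Me + (M0 - Me) * e^(-k*t)
  = 11 + (30 - 11) * e^(-0.015*170)
  = 11 + 19 * e^(-2.550)
  = 11 + 19 * 0.07808
  = 11 + 1.4836
  = 12.48%


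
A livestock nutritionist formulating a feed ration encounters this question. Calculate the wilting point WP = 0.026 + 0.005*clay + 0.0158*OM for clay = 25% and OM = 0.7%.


WP = 0.026 + 0.005*25 + 0.0158*0.7
   = 0.026 + 0.1250 + 0.0111
   = 0.1621


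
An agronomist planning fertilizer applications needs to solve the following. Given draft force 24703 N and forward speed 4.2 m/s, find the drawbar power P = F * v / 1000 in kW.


P = F * v / 1000
  = 24703 * 4.2 / 1000
  = 103752.60 / 1000
  = 103.75 kW


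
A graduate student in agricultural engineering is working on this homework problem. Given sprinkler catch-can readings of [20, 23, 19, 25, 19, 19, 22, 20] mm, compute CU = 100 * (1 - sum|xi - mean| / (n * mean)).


xbar = 167 / 8 = 20.875
sum|xi - xbar| = 14.750
CU = 100 * (1 - 14.750 / (8 * 20.875))
   = 100 * (1 - 0.0883)
   = 91.17%


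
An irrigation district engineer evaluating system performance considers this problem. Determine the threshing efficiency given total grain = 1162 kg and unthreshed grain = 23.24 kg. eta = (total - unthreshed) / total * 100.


eta = (total - unthreshed) / total * 100
    = (1162 - 23.24) / 1162 * 100
    = 1138.76 / 1162 * 100
    = 98%


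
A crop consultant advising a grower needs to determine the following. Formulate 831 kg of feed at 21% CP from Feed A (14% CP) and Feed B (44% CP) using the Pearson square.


parts_A = CP_b - target = 44 - 21 = 23
parts_B = target - CP_a = 21 - 14 = 7
total_parts = 23 + 7 = 30
Feed A = 831 * 23 / 30 = 637.10 kg
Feed B = 831 * 7 / 30 = 193.90 kg

637.10 kg


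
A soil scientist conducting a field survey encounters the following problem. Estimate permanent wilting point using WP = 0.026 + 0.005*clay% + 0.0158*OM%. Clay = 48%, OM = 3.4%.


WP = 0.026 + 0.005*48 + 0.0158*3.4
   = 0.026 + 0.2400 + 0.0537
   = 0.3197


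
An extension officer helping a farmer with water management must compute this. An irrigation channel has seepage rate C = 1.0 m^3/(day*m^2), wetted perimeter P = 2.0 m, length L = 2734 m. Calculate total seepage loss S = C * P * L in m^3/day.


S = C * P * L
  = 1.0 * 2.0 * 2734
  = 5468 m^3/day


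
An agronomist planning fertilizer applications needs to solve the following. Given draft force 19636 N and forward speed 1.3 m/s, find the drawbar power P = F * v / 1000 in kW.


P = F * v / 1000
  = 19636 * 1.3 / 1000
  = 25526.80 / 1000
  = 25.53 kW


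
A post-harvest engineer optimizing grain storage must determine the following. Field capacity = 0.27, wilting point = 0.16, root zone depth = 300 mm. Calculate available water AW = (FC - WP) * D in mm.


AW = (FC - WP) * D
   = (0.27 - 0.16) * 300
   = 0.11 * 300
   = 33 mm


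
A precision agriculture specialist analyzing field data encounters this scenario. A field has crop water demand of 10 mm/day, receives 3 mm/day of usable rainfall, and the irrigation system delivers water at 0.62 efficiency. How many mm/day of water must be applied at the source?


IWR = (ETc - Pe) / Ea
    = (10 - 3) / 0.62
    = 7 / 0.62
    = 11.29 mm/day


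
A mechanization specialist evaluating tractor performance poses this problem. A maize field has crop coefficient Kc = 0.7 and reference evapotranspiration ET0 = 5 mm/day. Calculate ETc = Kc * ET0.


ETc = Kc * ET0
    = 0.7 * 5
    = 3.50 mm/day


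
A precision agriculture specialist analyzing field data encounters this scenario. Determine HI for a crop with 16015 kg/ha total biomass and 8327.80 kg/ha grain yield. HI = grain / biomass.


HI = grain_yield / biomass
   = 8327.80 / 16015
   = 0.52


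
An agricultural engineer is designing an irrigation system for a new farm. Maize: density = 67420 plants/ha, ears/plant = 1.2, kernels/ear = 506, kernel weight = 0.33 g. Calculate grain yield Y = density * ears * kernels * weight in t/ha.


Y = density * ears * kernels * kw
  = 67420 * 1.2 * 506 * 0.33 g/ha
  = 13509349.92 g/ha
  = 13509.35 kg/ha = 13.51 t/ha


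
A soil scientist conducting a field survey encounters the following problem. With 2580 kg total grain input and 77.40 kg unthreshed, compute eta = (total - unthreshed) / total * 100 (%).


eta = (total - unthreshed) / total * 100
    = (2580 - 77.40) / 2580 * 100
    = 2502.60 / 2580 * 100
    = 97%


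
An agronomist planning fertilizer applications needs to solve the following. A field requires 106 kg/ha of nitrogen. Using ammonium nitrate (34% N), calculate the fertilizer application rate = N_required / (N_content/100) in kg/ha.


Rate = N_required / (N_content / 100)
     = 106 / (34 / 100)
     = 106 / 0.34
     = 311.76 kg/ha


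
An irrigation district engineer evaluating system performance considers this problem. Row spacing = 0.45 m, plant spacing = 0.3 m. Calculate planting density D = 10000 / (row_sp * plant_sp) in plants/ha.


D = 10000 / (row_sp * plant_sp)
  = 10000 / (0.45 * 0.3)
  = 10000 / 0.1350
  = 74074.07 plants/ha


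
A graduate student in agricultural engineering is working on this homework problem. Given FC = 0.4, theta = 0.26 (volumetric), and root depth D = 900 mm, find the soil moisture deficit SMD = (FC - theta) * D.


SMD = (FC - theta) * D
    = (0.4 - 0.26) * 900
    = 0.140 * 900
    = 126 mm


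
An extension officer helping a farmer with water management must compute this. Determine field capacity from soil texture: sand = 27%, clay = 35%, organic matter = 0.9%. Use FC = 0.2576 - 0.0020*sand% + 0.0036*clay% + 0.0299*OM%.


FC = 0.2576 - 0.0020*27 + 0.0036*35 + 0.0299*0.9
   = 0.2576 - 0.0540 + 0.1260 + 0.0269
   = 0.3565


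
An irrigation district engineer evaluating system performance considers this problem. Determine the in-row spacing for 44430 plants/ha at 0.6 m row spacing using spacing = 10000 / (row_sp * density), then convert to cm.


spacing = 10000 / (row_sp * density)
        = 10000 / (0.6 * 44430)
        = 10000 / 26658
        = 0.37512 m = 37.51 cm


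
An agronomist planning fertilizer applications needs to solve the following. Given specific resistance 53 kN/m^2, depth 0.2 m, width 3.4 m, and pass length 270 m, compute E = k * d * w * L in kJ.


E = k * d * w * L
  = 53 * 0.2 * 3.4 * 270
  = 9730.80 kJ


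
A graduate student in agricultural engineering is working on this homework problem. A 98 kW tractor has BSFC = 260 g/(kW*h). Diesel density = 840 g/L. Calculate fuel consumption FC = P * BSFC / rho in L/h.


FC = P * BSFC / rho_fuel
   = 98 * 260 / 840
   = 25480 / 840
   = 30.33 L/h


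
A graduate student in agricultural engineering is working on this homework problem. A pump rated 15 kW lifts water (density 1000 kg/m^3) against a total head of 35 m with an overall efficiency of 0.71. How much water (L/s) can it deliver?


Q = (P * 1000 * eta) / (rho * g * H)
  = (15 * 1000 * 0.71) / (1000 * 9.81 * 35)
  = 10650 / 343350
  = 0.03102 m^3/s = 31.02 L/s


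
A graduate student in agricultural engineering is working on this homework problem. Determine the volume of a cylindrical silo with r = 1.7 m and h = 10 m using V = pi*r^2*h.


V = pi * r^2 * h
  = pi * 1.7^2 * 10
  = pi * 2.89 * 10
  = 90.79 m^3


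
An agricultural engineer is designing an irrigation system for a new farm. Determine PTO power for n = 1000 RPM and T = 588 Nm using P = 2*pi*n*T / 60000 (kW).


P = 2*pi*n*T / 60000
  = 2*pi * 1000 * 588 / 60000
  = 3694512.96 / 60000
  = 61.58 kW


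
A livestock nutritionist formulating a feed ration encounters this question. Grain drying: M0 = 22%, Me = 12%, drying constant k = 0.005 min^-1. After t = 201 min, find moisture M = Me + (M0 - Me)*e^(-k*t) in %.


M = Me + (M0 - Me) * e^(-k*t)
  = 12 + (22 - 12) * e^(-0.005*201)
  = 12 + 10 * e^(-1.005)
  = 12 + 10 * 0.36604
  = 12 + 3.6604
  = 15.66%


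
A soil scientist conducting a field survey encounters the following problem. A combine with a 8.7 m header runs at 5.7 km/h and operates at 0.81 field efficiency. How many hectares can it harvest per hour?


C = w * v * eta_f / 10
  = 8.7 * 5.7 * 0.81 / 10
  = 40.17 / 10
  = 4.02 ha/h


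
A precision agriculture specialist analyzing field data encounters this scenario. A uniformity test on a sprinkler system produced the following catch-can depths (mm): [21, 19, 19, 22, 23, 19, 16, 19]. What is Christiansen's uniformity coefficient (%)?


xbar = 158 / 8 = 19.750
sum|xi - xbar| = 13.500
CU = 100 * (1 - 13.500 / (8 * 19.750))
   = 100 * (1 - 0.0854)
   = 91.46%


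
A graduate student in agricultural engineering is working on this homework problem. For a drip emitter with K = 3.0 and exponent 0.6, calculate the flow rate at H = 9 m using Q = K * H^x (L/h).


Q = K * H^x
  = 3.0 * 9^0.6
  = 3.0 * 3.7372
  = 11.21 L/h


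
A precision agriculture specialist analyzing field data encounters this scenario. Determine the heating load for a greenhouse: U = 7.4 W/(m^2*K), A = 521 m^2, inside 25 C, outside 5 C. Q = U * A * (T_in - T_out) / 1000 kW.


dT = 25 - (5) = 20 K
Q = U * A * dT
  = 7.4 * 521 * 20
  = 77108 W = 77.11 kW


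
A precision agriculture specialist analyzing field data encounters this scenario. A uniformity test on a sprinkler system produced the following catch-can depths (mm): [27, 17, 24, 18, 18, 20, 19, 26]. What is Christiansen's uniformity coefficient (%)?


xbar = 169 / 8 = 21.125
sum|xi - xbar| = 27.250
CU = 100 * (1 - 27.250 / (8 * 21.125))
   = 100 * (1 - 0.1612)
   = 83.88%


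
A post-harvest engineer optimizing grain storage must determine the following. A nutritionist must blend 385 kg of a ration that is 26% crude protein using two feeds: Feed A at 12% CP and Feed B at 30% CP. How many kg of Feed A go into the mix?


parts_A = CP_b - target = 30 - 26 = 4
parts_B = target - CP_a = 26 - 12 = 14
total_parts = 4 + 14 = 18
Feed A = 385 * 4 / 18 = 85.56 kg
Feed B = 385 * 14 / 18 = 299.44 kg

85.56 kg


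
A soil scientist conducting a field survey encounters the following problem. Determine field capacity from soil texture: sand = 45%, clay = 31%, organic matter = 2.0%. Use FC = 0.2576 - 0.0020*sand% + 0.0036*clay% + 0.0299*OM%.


FC = 0.2576 - 0.0020*45 + 0.0036*31 + 0.0299*2.0
   = 0.2576 - 0.0900 + 0.1116 + 0.0598
   = 0.3390


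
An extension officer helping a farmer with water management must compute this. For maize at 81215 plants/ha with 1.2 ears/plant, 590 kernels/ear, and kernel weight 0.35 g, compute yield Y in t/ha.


Y = density * ears * kernels * kw
  = 81215 * 1.2 * 590 * 0.35 g/ha
  = 20125077 g/ha
  = 20125.08 kg/ha = 20.13 t/ha


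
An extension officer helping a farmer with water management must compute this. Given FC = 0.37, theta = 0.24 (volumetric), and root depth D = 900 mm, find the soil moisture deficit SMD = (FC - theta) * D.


SMD = (FC - theta) * D
    = (0.37 - 0.24) * 900
    = 0.130 * 900
    = 117 mm


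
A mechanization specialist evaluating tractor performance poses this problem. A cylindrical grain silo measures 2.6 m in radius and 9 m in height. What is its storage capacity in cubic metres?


V = pi * r^2 * h
  = pi * 2.6^2 * 9
  = pi * 6.76 * 9
  = 191.13 m^3


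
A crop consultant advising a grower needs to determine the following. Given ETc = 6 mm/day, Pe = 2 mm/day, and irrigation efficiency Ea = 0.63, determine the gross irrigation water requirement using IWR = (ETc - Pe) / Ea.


IWR = (ETc - Pe) / Ea
    = (6 - 2) / 0.63
    = 4 / 0.63
    = 6.35 mm/day


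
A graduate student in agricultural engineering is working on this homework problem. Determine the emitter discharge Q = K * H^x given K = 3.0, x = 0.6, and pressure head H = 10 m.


Q = K * H^x
  = 3.0 * 10^0.6
  = 3.0 * 3.9811
  = 11.94 L/h


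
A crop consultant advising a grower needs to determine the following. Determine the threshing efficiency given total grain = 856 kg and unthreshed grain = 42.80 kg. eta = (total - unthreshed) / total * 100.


eta = (total - unthreshed) / total * 100
    = (856 - 42.80) / 856 * 100
    = 813.20 / 856 * 100
    = 95%


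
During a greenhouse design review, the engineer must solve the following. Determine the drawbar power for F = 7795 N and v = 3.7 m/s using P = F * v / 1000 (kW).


P = F * v / 1000
  = 7795 * 3.7 / 1000
  = 28841.50 / 1000
  = 28.84 kW


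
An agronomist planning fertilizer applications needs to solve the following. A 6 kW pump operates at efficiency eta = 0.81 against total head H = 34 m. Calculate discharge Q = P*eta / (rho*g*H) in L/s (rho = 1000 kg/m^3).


Q = (P * 1000 * eta) / (rho * g * H)
  = (6 * 1000 * 0.81) / (1000 * 9.81 * 34)
  = 4860 / 333540
  = 0.01457 m^3/s = 14.57 L/s


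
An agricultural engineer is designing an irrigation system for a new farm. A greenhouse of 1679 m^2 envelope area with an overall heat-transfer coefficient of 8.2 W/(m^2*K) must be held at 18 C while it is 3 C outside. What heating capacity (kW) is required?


dT = 18 - (3) = 15 K
Q = U * A * dT
  = 8.2 * 1679 * 15
  = 206517 W = 206.52 kW
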